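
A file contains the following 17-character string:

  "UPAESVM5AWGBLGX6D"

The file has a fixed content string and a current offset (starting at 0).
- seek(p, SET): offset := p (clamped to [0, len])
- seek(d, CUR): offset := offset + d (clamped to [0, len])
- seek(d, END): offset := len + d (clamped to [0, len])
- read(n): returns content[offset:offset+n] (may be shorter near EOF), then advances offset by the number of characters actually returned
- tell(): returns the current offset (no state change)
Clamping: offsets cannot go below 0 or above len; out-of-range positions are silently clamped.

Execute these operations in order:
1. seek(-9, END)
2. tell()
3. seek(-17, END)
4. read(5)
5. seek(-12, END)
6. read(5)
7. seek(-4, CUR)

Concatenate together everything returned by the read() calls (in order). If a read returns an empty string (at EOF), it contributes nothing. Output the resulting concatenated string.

After 1 (seek(-9, END)): offset=8
After 2 (tell()): offset=8
After 3 (seek(-17, END)): offset=0
After 4 (read(5)): returned 'UPAES', offset=5
After 5 (seek(-12, END)): offset=5
After 6 (read(5)): returned 'VM5AW', offset=10
After 7 (seek(-4, CUR)): offset=6

Answer: UPAESVM5AW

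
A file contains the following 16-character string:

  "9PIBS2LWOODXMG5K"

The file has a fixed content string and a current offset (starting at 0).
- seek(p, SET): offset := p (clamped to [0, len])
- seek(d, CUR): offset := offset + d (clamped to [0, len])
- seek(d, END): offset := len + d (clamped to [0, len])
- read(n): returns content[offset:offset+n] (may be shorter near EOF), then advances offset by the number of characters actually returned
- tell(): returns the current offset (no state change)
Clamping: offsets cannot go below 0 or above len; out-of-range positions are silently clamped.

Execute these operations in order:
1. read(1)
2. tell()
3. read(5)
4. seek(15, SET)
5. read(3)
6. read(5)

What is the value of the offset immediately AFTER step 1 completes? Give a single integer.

Answer: 1

Derivation:
After 1 (read(1)): returned '9', offset=1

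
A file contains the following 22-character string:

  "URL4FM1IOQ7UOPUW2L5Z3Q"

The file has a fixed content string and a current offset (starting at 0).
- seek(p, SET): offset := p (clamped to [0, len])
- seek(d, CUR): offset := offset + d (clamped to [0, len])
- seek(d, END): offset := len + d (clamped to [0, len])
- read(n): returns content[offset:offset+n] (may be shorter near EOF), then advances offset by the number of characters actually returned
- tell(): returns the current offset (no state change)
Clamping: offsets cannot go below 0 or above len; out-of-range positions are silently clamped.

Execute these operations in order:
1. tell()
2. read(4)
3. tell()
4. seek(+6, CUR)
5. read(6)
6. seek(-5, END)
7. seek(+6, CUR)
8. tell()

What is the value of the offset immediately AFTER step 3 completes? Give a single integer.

Answer: 4

Derivation:
After 1 (tell()): offset=0
After 2 (read(4)): returned 'URL4', offset=4
After 3 (tell()): offset=4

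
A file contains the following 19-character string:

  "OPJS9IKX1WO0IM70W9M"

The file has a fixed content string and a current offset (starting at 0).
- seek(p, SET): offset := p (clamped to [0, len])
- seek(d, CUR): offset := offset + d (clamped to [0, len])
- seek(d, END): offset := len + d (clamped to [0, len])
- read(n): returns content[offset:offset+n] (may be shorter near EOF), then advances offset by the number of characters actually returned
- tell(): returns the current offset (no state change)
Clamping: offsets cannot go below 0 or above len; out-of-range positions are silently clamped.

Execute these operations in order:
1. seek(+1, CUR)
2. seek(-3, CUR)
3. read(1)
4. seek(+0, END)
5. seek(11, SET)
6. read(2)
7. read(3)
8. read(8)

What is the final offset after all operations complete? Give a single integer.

After 1 (seek(+1, CUR)): offset=1
After 2 (seek(-3, CUR)): offset=0
After 3 (read(1)): returned 'O', offset=1
After 4 (seek(+0, END)): offset=19
After 5 (seek(11, SET)): offset=11
After 6 (read(2)): returned '0I', offset=13
After 7 (read(3)): returned 'M70', offset=16
After 8 (read(8)): returned 'W9M', offset=19

Answer: 19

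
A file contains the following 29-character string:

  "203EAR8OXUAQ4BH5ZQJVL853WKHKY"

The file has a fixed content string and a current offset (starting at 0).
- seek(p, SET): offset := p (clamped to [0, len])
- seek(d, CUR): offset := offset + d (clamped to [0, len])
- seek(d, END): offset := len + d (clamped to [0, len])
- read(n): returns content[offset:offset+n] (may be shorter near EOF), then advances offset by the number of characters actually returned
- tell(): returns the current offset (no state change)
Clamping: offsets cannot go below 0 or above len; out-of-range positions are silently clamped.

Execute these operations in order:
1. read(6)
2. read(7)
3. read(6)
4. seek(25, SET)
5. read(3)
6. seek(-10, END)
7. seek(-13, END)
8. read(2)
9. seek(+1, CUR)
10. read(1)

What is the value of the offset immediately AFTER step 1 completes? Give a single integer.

Answer: 6

Derivation:
After 1 (read(6)): returned '203EAR', offset=6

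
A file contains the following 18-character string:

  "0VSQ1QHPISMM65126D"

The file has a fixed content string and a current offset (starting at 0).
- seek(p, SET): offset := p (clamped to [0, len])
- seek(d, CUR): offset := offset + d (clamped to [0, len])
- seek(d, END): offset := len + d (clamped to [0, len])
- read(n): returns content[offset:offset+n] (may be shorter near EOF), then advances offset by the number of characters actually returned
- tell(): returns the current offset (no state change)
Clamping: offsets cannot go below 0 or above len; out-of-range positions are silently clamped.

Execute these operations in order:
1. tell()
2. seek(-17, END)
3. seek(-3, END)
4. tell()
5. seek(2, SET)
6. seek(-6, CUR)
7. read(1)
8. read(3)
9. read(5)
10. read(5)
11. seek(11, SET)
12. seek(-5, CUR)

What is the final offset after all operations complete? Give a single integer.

Answer: 6

Derivation:
After 1 (tell()): offset=0
After 2 (seek(-17, END)): offset=1
After 3 (seek(-3, END)): offset=15
After 4 (tell()): offset=15
After 5 (seek(2, SET)): offset=2
After 6 (seek(-6, CUR)): offset=0
After 7 (read(1)): returned '0', offset=1
After 8 (read(3)): returned 'VSQ', offset=4
After 9 (read(5)): returned '1QHPI', offset=9
After 10 (read(5)): returned 'SMM65', offset=14
After 11 (seek(11, SET)): offset=11
After 12 (seek(-5, CUR)): offset=6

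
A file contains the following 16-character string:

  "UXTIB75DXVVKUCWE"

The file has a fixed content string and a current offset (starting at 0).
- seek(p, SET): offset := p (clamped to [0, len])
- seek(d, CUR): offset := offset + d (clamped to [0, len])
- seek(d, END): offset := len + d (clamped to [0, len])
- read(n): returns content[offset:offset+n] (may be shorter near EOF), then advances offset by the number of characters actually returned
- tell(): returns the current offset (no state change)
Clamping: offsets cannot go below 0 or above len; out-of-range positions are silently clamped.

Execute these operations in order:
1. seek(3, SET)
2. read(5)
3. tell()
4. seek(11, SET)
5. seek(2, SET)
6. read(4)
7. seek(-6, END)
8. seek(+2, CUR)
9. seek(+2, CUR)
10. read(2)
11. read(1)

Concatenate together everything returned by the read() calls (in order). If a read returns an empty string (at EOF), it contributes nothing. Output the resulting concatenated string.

Answer: IB75DTIB7WE

Derivation:
After 1 (seek(3, SET)): offset=3
After 2 (read(5)): returned 'IB75D', offset=8
After 3 (tell()): offset=8
After 4 (seek(11, SET)): offset=11
After 5 (seek(2, SET)): offset=2
After 6 (read(4)): returned 'TIB7', offset=6
After 7 (seek(-6, END)): offset=10
After 8 (seek(+2, CUR)): offset=12
After 9 (seek(+2, CUR)): offset=14
After 10 (read(2)): returned 'WE', offset=16
After 11 (read(1)): returned '', offset=16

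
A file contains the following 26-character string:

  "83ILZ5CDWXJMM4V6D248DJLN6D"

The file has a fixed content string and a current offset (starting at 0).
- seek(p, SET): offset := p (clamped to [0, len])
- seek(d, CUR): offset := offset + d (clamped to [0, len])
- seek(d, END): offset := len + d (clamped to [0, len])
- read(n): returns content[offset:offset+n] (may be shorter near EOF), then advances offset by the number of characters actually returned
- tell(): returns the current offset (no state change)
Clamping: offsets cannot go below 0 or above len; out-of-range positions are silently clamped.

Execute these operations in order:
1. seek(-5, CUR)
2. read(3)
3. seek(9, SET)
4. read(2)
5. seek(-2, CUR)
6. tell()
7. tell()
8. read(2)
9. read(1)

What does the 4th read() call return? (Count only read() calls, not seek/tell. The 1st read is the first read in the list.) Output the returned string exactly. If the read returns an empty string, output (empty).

After 1 (seek(-5, CUR)): offset=0
After 2 (read(3)): returned '83I', offset=3
After 3 (seek(9, SET)): offset=9
After 4 (read(2)): returned 'XJ', offset=11
After 5 (seek(-2, CUR)): offset=9
After 6 (tell()): offset=9
After 7 (tell()): offset=9
After 8 (read(2)): returned 'XJ', offset=11
After 9 (read(1)): returned 'M', offset=12

Answer: M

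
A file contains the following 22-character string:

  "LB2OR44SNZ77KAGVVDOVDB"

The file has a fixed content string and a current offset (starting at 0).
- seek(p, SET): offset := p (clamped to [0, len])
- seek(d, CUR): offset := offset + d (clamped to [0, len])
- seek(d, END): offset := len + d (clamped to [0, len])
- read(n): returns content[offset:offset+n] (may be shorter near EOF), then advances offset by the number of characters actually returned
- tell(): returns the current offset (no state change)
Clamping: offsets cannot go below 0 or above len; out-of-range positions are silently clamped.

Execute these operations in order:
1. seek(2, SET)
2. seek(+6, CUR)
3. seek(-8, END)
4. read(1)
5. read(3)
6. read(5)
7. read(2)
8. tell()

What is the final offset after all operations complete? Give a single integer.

After 1 (seek(2, SET)): offset=2
After 2 (seek(+6, CUR)): offset=8
After 3 (seek(-8, END)): offset=14
After 4 (read(1)): returned 'G', offset=15
After 5 (read(3)): returned 'VVD', offset=18
After 6 (read(5)): returned 'OVDB', offset=22
After 7 (read(2)): returned '', offset=22
After 8 (tell()): offset=22

Answer: 22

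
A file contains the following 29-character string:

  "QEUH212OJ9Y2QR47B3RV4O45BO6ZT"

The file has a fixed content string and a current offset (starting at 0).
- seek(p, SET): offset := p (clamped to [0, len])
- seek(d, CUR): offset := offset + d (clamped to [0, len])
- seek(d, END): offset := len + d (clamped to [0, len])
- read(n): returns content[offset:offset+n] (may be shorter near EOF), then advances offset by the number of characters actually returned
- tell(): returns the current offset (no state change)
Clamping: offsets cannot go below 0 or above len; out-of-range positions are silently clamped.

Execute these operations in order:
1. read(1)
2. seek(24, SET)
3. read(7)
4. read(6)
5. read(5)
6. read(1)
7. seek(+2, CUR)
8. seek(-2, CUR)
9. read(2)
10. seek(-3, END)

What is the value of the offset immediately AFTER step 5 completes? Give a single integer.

Answer: 29

Derivation:
After 1 (read(1)): returned 'Q', offset=1
After 2 (seek(24, SET)): offset=24
After 3 (read(7)): returned 'BO6ZT', offset=29
After 4 (read(6)): returned '', offset=29
After 5 (read(5)): returned '', offset=29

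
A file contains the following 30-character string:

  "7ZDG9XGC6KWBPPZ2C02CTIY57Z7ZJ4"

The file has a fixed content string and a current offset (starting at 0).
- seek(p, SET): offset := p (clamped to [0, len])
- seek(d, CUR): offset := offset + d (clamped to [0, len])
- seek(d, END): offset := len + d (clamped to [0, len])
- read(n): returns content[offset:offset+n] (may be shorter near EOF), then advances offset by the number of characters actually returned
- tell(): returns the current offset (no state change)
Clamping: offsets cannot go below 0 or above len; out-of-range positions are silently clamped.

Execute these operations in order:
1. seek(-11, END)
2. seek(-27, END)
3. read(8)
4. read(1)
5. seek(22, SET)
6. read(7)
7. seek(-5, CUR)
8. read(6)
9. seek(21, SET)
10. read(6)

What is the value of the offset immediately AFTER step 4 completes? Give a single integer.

After 1 (seek(-11, END)): offset=19
After 2 (seek(-27, END)): offset=3
After 3 (read(8)): returned 'G9XGC6KW', offset=11
After 4 (read(1)): returned 'B', offset=12

Answer: 12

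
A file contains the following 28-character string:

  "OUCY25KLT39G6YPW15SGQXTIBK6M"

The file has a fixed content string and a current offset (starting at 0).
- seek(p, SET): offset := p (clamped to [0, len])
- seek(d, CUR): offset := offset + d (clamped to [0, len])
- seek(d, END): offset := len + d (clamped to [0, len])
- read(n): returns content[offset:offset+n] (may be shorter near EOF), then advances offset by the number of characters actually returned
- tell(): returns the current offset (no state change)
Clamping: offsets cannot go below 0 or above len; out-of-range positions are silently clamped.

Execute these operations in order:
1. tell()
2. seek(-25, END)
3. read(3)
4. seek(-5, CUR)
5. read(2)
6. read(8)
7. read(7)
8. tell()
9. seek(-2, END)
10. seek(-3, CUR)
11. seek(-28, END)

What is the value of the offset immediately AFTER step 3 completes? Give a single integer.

After 1 (tell()): offset=0
After 2 (seek(-25, END)): offset=3
After 3 (read(3)): returned 'Y25', offset=6

Answer: 6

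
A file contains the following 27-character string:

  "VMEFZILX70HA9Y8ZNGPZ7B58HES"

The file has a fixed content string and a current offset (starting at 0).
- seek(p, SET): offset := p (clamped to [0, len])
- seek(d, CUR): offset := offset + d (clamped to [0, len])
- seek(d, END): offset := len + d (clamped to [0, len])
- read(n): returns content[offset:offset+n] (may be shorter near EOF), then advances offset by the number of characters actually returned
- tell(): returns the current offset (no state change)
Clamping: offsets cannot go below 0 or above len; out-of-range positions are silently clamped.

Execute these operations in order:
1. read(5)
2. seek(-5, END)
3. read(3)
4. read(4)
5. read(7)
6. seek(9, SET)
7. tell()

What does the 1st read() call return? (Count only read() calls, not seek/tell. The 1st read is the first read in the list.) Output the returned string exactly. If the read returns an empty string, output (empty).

After 1 (read(5)): returned 'VMEFZ', offset=5
After 2 (seek(-5, END)): offset=22
After 3 (read(3)): returned '58H', offset=25
After 4 (read(4)): returned 'ES', offset=27
After 5 (read(7)): returned '', offset=27
After 6 (seek(9, SET)): offset=9
After 7 (tell()): offset=9

Answer: VMEFZ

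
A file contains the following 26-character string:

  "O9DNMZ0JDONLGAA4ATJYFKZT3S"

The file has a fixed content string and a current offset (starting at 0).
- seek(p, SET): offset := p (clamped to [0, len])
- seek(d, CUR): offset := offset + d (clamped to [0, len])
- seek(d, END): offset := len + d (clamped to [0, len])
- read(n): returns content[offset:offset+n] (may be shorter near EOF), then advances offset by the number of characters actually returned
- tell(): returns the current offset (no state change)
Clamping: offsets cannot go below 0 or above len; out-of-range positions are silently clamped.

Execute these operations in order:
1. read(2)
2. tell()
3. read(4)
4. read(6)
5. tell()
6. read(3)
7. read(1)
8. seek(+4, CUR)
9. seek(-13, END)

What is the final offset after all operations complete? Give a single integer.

After 1 (read(2)): returned 'O9', offset=2
After 2 (tell()): offset=2
After 3 (read(4)): returned 'DNMZ', offset=6
After 4 (read(6)): returned '0JDONL', offset=12
After 5 (tell()): offset=12
After 6 (read(3)): returned 'GAA', offset=15
After 7 (read(1)): returned '4', offset=16
After 8 (seek(+4, CUR)): offset=20
After 9 (seek(-13, END)): offset=13

Answer: 13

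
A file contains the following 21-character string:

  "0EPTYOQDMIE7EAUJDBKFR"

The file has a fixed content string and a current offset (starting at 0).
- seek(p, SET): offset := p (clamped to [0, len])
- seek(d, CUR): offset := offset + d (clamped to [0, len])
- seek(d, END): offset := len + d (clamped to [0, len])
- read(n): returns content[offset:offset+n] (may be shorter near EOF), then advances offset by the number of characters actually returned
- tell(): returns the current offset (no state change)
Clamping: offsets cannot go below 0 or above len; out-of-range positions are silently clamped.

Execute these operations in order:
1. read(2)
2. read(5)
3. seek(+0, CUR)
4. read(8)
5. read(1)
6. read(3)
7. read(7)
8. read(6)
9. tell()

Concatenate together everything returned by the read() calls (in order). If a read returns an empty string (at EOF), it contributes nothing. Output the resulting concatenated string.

Answer: 0EPTYOQDMIE7EAUJDBKFR

Derivation:
After 1 (read(2)): returned '0E', offset=2
After 2 (read(5)): returned 'PTYOQ', offset=7
After 3 (seek(+0, CUR)): offset=7
After 4 (read(8)): returned 'DMIE7EAU', offset=15
After 5 (read(1)): returned 'J', offset=16
After 6 (read(3)): returned 'DBK', offset=19
After 7 (read(7)): returned 'FR', offset=21
After 8 (read(6)): returned '', offset=21
After 9 (tell()): offset=21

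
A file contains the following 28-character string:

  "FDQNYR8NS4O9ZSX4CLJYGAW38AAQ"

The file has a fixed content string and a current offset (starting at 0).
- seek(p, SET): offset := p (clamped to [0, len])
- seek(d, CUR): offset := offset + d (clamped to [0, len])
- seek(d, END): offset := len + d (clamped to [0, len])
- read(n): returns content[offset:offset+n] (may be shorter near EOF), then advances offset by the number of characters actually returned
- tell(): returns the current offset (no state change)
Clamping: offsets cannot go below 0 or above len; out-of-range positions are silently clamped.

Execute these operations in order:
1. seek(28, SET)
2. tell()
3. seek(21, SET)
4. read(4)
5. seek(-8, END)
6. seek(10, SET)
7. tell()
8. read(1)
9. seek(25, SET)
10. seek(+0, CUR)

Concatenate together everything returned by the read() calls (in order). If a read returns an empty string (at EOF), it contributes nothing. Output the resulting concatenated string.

After 1 (seek(28, SET)): offset=28
After 2 (tell()): offset=28
After 3 (seek(21, SET)): offset=21
After 4 (read(4)): returned 'AW38', offset=25
After 5 (seek(-8, END)): offset=20
After 6 (seek(10, SET)): offset=10
After 7 (tell()): offset=10
After 8 (read(1)): returned 'O', offset=11
After 9 (seek(25, SET)): offset=25
After 10 (seek(+0, CUR)): offset=25

Answer: AW38O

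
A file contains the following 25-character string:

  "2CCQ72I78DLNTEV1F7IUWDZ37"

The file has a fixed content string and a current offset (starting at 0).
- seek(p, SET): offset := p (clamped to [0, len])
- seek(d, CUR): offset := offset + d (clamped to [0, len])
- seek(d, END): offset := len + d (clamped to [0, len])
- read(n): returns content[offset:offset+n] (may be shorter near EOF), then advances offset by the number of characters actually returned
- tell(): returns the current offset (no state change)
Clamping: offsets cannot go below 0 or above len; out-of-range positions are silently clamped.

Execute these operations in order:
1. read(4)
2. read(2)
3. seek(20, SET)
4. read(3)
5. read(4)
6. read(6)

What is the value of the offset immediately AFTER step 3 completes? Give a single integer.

After 1 (read(4)): returned '2CCQ', offset=4
After 2 (read(2)): returned '72', offset=6
After 3 (seek(20, SET)): offset=20

Answer: 20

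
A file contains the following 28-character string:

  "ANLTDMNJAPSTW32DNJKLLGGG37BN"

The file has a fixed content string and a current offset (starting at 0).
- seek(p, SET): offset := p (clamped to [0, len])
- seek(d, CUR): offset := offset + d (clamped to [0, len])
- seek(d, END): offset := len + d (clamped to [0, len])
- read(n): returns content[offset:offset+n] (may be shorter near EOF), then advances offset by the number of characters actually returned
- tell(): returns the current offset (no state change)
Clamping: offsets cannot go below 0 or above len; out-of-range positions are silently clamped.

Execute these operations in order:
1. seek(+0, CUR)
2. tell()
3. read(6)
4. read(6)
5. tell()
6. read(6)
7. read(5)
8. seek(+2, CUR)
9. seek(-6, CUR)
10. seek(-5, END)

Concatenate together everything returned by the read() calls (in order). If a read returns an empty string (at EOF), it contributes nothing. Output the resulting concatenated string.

Answer: ANLTDMNJAPSTW32DNJKLLGG

Derivation:
After 1 (seek(+0, CUR)): offset=0
After 2 (tell()): offset=0
After 3 (read(6)): returned 'ANLTDM', offset=6
After 4 (read(6)): returned 'NJAPST', offset=12
After 5 (tell()): offset=12
After 6 (read(6)): returned 'W32DNJ', offset=18
After 7 (read(5)): returned 'KLLGG', offset=23
After 8 (seek(+2, CUR)): offset=25
After 9 (seek(-6, CUR)): offset=19
After 10 (seek(-5, END)): offset=23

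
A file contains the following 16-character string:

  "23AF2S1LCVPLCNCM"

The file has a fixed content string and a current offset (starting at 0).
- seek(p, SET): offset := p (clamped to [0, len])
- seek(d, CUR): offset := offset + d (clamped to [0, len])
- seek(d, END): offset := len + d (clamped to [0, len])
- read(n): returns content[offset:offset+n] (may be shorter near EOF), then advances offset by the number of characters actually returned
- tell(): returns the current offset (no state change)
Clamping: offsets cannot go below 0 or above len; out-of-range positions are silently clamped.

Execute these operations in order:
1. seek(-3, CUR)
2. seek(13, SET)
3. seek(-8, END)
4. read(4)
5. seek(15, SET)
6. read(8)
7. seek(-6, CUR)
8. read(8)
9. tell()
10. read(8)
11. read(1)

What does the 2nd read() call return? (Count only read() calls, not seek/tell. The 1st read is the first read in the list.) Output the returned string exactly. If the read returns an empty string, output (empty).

Answer: M

Derivation:
After 1 (seek(-3, CUR)): offset=0
After 2 (seek(13, SET)): offset=13
After 3 (seek(-8, END)): offset=8
After 4 (read(4)): returned 'CVPL', offset=12
After 5 (seek(15, SET)): offset=15
After 6 (read(8)): returned 'M', offset=16
After 7 (seek(-6, CUR)): offset=10
After 8 (read(8)): returned 'PLCNCM', offset=16
After 9 (tell()): offset=16
After 10 (read(8)): returned '', offset=16
After 11 (read(1)): returned '', offset=16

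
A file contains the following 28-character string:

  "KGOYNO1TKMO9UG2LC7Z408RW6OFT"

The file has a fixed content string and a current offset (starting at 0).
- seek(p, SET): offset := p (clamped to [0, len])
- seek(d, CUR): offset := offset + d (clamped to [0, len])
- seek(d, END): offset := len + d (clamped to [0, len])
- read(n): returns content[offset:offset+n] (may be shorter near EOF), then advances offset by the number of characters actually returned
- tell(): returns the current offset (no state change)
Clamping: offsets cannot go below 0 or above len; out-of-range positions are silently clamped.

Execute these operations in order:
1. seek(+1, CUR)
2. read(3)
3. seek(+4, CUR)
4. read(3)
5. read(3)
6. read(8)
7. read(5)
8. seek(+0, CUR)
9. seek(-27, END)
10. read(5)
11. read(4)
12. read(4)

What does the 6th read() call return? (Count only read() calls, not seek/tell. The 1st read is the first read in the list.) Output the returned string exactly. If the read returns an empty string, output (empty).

After 1 (seek(+1, CUR)): offset=1
After 2 (read(3)): returned 'GOY', offset=4
After 3 (seek(+4, CUR)): offset=8
After 4 (read(3)): returned 'KMO', offset=11
After 5 (read(3)): returned '9UG', offset=14
After 6 (read(8)): returned '2LC7Z408', offset=22
After 7 (read(5)): returned 'RW6OF', offset=27
After 8 (seek(+0, CUR)): offset=27
After 9 (seek(-27, END)): offset=1
After 10 (read(5)): returned 'GOYNO', offset=6
After 11 (read(4)): returned '1TKM', offset=10
After 12 (read(4)): returned 'O9UG', offset=14

Answer: GOYNO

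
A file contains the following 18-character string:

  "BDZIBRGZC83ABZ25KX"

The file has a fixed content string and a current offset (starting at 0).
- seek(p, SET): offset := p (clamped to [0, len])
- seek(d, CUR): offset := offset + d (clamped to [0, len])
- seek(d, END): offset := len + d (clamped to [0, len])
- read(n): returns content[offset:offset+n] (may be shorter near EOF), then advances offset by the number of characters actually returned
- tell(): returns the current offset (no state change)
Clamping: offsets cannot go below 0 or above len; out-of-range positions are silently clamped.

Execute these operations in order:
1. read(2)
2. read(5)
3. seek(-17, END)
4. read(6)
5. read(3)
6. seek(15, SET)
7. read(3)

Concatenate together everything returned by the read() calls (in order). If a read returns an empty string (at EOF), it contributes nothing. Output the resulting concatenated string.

Answer: BDZIBRGDZIBRGZC85KX

Derivation:
After 1 (read(2)): returned 'BD', offset=2
After 2 (read(5)): returned 'ZIBRG', offset=7
After 3 (seek(-17, END)): offset=1
After 4 (read(6)): returned 'DZIBRG', offset=7
After 5 (read(3)): returned 'ZC8', offset=10
After 6 (seek(15, SET)): offset=15
After 7 (read(3)): returned '5KX', offset=18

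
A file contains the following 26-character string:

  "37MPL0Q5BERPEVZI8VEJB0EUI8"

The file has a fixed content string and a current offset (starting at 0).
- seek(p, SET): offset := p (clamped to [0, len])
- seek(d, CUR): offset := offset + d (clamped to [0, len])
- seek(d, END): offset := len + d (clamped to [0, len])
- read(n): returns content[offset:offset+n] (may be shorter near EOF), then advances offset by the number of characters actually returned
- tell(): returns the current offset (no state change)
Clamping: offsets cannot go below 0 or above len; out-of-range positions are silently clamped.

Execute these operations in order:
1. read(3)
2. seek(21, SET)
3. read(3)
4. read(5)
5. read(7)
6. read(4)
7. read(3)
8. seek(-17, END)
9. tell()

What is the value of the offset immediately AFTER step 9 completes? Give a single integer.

After 1 (read(3)): returned '37M', offset=3
After 2 (seek(21, SET)): offset=21
After 3 (read(3)): returned '0EU', offset=24
After 4 (read(5)): returned 'I8', offset=26
After 5 (read(7)): returned '', offset=26
After 6 (read(4)): returned '', offset=26
After 7 (read(3)): returned '', offset=26
After 8 (seek(-17, END)): offset=9
After 9 (tell()): offset=9

Answer: 9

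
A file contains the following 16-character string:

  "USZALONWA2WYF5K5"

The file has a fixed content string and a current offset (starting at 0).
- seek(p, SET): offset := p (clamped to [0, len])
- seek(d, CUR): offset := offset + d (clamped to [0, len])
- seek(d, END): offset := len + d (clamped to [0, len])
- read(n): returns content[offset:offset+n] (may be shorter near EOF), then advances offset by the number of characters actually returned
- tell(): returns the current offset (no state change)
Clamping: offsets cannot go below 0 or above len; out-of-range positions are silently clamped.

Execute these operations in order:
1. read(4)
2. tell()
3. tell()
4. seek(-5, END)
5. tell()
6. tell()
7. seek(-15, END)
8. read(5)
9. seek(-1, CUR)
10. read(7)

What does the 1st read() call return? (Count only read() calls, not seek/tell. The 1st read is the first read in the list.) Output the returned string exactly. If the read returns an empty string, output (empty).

Answer: USZA

Derivation:
After 1 (read(4)): returned 'USZA', offset=4
After 2 (tell()): offset=4
After 3 (tell()): offset=4
After 4 (seek(-5, END)): offset=11
After 5 (tell()): offset=11
After 6 (tell()): offset=11
After 7 (seek(-15, END)): offset=1
After 8 (read(5)): returned 'SZALO', offset=6
After 9 (seek(-1, CUR)): offset=5
After 10 (read(7)): returned 'ONWA2WY', offset=12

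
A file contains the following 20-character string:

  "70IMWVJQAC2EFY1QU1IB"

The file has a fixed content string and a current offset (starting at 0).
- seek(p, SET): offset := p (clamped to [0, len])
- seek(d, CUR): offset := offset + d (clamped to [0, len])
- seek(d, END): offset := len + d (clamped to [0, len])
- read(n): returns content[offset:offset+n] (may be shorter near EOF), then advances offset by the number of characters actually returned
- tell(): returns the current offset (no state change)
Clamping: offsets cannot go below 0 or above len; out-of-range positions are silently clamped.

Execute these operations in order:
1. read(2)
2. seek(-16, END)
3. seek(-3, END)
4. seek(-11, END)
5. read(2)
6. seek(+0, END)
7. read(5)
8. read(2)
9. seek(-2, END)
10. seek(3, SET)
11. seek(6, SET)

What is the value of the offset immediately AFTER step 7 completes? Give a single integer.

After 1 (read(2)): returned '70', offset=2
After 2 (seek(-16, END)): offset=4
After 3 (seek(-3, END)): offset=17
After 4 (seek(-11, END)): offset=9
After 5 (read(2)): returned 'C2', offset=11
After 6 (seek(+0, END)): offset=20
After 7 (read(5)): returned '', offset=20

Answer: 20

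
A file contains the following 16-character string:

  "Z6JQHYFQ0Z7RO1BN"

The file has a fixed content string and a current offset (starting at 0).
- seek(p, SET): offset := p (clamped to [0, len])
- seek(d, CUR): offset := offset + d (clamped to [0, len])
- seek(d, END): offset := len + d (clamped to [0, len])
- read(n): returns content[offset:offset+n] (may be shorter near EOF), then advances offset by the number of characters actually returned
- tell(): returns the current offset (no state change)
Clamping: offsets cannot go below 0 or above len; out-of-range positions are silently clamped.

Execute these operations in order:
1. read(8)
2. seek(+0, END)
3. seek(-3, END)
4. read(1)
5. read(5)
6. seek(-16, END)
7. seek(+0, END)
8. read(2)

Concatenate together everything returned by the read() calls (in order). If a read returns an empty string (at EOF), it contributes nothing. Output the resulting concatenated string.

Answer: Z6JQHYFQ1BN

Derivation:
After 1 (read(8)): returned 'Z6JQHYFQ', offset=8
After 2 (seek(+0, END)): offset=16
After 3 (seek(-3, END)): offset=13
After 4 (read(1)): returned '1', offset=14
After 5 (read(5)): returned 'BN', offset=16
After 6 (seek(-16, END)): offset=0
After 7 (seek(+0, END)): offset=16
After 8 (read(2)): returned '', offset=16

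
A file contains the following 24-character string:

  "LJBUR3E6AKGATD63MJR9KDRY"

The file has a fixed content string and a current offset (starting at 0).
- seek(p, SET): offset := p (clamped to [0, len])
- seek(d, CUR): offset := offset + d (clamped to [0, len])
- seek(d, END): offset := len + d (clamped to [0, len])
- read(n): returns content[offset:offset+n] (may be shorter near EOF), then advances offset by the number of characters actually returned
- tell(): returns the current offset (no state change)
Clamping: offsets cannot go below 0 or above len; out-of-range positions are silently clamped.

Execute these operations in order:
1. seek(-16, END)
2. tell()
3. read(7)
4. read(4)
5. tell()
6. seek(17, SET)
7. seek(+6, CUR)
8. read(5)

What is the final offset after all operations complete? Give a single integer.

After 1 (seek(-16, END)): offset=8
After 2 (tell()): offset=8
After 3 (read(7)): returned 'AKGATD6', offset=15
After 4 (read(4)): returned '3MJR', offset=19
After 5 (tell()): offset=19
After 6 (seek(17, SET)): offset=17
After 7 (seek(+6, CUR)): offset=23
After 8 (read(5)): returned 'Y', offset=24

Answer: 24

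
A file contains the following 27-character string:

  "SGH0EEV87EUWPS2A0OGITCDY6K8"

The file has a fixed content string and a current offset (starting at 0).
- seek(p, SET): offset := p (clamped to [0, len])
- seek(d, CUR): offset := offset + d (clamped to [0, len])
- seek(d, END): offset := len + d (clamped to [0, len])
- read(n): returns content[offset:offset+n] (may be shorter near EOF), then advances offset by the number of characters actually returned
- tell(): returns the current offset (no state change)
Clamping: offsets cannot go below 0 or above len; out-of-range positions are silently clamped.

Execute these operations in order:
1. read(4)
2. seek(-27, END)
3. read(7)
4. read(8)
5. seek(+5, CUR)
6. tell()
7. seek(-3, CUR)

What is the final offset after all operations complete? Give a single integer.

Answer: 17

Derivation:
After 1 (read(4)): returned 'SGH0', offset=4
After 2 (seek(-27, END)): offset=0
After 3 (read(7)): returned 'SGH0EEV', offset=7
After 4 (read(8)): returned '87EUWPS2', offset=15
After 5 (seek(+5, CUR)): offset=20
After 6 (tell()): offset=20
After 7 (seek(-3, CUR)): offset=17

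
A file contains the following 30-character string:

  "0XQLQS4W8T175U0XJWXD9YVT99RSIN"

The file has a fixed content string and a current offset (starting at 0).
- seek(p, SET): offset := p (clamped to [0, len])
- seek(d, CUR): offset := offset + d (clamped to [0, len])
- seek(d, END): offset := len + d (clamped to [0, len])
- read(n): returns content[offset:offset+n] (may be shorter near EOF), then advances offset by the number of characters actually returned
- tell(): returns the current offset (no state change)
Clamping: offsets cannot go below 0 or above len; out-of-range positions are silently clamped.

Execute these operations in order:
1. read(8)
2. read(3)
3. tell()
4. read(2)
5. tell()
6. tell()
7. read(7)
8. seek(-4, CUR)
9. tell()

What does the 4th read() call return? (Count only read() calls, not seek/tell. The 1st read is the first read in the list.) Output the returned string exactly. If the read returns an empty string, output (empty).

After 1 (read(8)): returned '0XQLQS4W', offset=8
After 2 (read(3)): returned '8T1', offset=11
After 3 (tell()): offset=11
After 4 (read(2)): returned '75', offset=13
After 5 (tell()): offset=13
After 6 (tell()): offset=13
After 7 (read(7)): returned 'U0XJWXD', offset=20
After 8 (seek(-4, CUR)): offset=16
After 9 (tell()): offset=16

Answer: U0XJWXD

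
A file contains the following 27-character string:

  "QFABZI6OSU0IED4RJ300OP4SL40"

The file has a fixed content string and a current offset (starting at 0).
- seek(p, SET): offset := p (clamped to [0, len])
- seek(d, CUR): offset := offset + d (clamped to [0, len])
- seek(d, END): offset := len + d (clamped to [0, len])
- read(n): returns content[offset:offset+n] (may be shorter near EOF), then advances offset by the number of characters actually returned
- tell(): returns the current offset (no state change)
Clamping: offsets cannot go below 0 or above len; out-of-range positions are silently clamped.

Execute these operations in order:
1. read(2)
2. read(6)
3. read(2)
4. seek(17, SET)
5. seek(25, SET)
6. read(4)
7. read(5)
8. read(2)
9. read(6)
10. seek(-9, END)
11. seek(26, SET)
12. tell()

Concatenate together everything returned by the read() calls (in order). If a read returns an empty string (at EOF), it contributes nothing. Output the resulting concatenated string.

Answer: QFABZI6OSU40

Derivation:
After 1 (read(2)): returned 'QF', offset=2
After 2 (read(6)): returned 'ABZI6O', offset=8
After 3 (read(2)): returned 'SU', offset=10
After 4 (seek(17, SET)): offset=17
After 5 (seek(25, SET)): offset=25
After 6 (read(4)): returned '40', offset=27
After 7 (read(5)): returned '', offset=27
After 8 (read(2)): returned '', offset=27
After 9 (read(6)): returned '', offset=27
After 10 (seek(-9, END)): offset=18
After 11 (seek(26, SET)): offset=26
After 12 (tell()): offset=26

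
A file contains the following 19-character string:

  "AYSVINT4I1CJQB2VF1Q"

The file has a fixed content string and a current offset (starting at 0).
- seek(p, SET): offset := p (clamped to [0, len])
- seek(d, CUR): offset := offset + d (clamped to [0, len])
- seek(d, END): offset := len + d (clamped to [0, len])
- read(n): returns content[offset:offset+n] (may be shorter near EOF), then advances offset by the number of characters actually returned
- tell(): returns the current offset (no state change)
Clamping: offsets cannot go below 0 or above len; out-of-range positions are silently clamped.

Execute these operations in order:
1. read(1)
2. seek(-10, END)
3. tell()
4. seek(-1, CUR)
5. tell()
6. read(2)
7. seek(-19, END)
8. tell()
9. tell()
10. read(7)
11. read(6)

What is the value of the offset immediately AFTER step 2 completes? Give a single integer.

After 1 (read(1)): returned 'A', offset=1
After 2 (seek(-10, END)): offset=9

Answer: 9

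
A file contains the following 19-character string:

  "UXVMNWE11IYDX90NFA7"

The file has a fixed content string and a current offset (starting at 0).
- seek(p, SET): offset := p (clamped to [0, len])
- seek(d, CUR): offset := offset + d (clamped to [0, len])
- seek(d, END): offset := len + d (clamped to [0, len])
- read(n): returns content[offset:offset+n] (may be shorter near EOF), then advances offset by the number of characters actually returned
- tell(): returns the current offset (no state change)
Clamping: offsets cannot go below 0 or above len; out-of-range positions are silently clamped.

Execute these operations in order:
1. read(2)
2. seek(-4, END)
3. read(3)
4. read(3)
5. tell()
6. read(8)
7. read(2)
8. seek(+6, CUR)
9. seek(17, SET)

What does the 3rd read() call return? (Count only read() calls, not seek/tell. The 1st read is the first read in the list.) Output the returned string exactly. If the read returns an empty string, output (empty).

Answer: 7

Derivation:
After 1 (read(2)): returned 'UX', offset=2
After 2 (seek(-4, END)): offset=15
After 3 (read(3)): returned 'NFA', offset=18
After 4 (read(3)): returned '7', offset=19
After 5 (tell()): offset=19
After 6 (read(8)): returned '', offset=19
After 7 (read(2)): returned '', offset=19
After 8 (seek(+6, CUR)): offset=19
After 9 (seek(17, SET)): offset=17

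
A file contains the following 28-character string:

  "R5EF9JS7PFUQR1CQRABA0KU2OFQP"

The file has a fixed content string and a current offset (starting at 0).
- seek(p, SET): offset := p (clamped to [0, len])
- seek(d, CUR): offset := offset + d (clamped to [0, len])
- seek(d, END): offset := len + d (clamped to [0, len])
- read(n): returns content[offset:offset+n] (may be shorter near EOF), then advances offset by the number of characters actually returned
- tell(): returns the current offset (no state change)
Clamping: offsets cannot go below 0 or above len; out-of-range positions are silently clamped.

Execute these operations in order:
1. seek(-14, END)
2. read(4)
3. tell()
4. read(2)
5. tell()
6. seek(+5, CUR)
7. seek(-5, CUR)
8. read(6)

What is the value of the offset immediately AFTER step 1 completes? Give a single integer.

Answer: 14

Derivation:
After 1 (seek(-14, END)): offset=14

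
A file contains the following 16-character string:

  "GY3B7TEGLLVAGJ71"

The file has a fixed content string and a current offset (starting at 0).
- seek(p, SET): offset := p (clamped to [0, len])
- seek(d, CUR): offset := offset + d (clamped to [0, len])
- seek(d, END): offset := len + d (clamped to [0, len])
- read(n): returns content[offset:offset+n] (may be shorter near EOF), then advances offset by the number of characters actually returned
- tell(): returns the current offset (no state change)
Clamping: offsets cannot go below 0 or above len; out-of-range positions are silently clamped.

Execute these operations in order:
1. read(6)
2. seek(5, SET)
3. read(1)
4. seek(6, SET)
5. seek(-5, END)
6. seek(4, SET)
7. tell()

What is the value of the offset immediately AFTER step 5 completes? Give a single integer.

After 1 (read(6)): returned 'GY3B7T', offset=6
After 2 (seek(5, SET)): offset=5
After 3 (read(1)): returned 'T', offset=6
After 4 (seek(6, SET)): offset=6
After 5 (seek(-5, END)): offset=11

Answer: 11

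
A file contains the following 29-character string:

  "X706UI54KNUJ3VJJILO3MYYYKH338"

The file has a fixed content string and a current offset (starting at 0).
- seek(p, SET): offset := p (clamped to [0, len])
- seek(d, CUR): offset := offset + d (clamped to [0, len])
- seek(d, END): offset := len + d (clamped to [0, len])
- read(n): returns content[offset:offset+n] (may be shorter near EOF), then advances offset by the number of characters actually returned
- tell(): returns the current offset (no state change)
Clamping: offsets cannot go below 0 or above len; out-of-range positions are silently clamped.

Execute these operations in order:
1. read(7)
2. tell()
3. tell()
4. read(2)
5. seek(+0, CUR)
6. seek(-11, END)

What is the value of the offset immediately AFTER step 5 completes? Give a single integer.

After 1 (read(7)): returned 'X706UI5', offset=7
After 2 (tell()): offset=7
After 3 (tell()): offset=7
After 4 (read(2)): returned '4K', offset=9
After 5 (seek(+0, CUR)): offset=9

Answer: 9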